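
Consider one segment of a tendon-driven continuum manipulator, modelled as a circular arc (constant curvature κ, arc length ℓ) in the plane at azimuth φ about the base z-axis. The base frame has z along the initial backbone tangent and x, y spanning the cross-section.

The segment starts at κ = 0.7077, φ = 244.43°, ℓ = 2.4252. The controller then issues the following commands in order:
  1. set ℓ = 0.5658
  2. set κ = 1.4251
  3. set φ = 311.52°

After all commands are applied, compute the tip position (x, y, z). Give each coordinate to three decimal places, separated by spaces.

initial: κ=0.7077, φ=244.43°, ℓ=2.4252
cmd 1: set ℓ=0.5658 → (κ,φ,ℓ)=(0.7077,244.43°,0.5658) → tip=(-0.0482,-0.1008,0.5508)
cmd 2: set κ=1.4251 → (κ,φ,ℓ)=(1.4251,244.43°,0.5658) → tip=(-0.0932,-0.1949,0.5065)
cmd 3: set φ=311.52° → (κ,φ,ℓ)=(1.4251,311.52°,0.5658) → tip=(0.1432,-0.1617,0.5065)

0.143 -0.162 0.506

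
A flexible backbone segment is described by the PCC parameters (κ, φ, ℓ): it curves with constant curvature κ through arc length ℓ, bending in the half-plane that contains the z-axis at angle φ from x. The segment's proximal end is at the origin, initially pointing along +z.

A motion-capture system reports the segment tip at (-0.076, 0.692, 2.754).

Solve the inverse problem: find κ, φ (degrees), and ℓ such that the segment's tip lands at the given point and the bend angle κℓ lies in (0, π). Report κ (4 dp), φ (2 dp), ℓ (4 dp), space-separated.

0.1725 96.27 2.8699

ρ = √(x²+y²) = √(-0.076² + 0.692²) = 0.69616
φ = atan2(y, x) mod 360° = atan2(0.692, -0.076) = 96.2675°
|p|² = ρ² + z² = 0.69616² + 2.754² = 8.06916
κ = 2ρ / |p|² = 2×0.69616 / 8.06916 = 0.17255
θ = 2·atan2(ρ, z) = 2·atan2(0.69616, 2.754) = 0.49519 rad
ℓ = θ/κ = 0.49519/0.17255 = 2.86986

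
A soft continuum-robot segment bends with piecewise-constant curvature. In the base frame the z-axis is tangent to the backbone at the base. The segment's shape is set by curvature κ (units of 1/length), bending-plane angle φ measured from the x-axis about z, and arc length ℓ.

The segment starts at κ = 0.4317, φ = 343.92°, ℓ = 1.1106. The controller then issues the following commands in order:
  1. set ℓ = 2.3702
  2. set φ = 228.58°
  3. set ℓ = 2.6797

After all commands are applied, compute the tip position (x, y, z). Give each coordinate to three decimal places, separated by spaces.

-0.916 -1.038 2.121

initial: κ=0.4317, φ=343.92°, ℓ=1.1106
cmd 1: set ℓ=2.3702 → (κ,φ,ℓ)=(0.4317,343.92°,2.3702) → tip=(1.0670,-0.3076,1.9777)
cmd 2: set φ=228.58° → (κ,φ,ℓ)=(0.4317,228.58°,2.3702) → tip=(-0.7346,-0.8327,1.9777)
cmd 3: set ℓ=2.6797 → (κ,φ,ℓ)=(0.4317,228.58°,2.6797) → tip=(-0.9160,-1.0383,2.1208)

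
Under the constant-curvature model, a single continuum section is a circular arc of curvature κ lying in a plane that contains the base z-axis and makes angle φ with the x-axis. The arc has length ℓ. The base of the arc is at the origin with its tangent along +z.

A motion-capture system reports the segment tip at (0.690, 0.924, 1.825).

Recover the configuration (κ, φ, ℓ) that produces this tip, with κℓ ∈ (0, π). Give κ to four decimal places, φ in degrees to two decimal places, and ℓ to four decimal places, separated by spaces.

ρ = √(x²+y²) = √(0.690² + 0.924²) = 1.15320
φ = atan2(y, x) mod 360° = atan2(0.924, 0.690) = 53.2493°
|p|² = ρ² + z² = 1.15320² + 1.825² = 4.66050
κ = 2ρ / |p|² = 2×1.15320 / 4.66050 = 0.49488
θ = 2·atan2(ρ, z) = 2·atan2(1.15320, 1.825) = 1.12708 rad
ℓ = θ/κ = 1.12708/0.49488 = 2.27746

0.4949 53.25 2.2775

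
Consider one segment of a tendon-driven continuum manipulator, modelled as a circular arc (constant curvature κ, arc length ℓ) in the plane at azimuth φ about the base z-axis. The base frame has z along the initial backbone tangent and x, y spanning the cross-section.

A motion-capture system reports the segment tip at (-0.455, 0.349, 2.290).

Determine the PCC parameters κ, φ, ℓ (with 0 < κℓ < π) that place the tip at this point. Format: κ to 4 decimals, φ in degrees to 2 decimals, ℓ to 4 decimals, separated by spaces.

ρ = √(x²+y²) = √(-0.455² + 0.349²) = 0.57343
φ = atan2(y, x) mod 360° = atan2(0.349, -0.455) = 142.5106°
|p|² = ρ² + z² = 0.57343² + 2.290² = 5.57293
κ = 2ρ / |p|² = 2×0.57343 / 5.57293 = 0.20579
θ = 2·atan2(ρ, z) = 2·atan2(0.57343, 2.290) = 0.49072 rad
ℓ = θ/κ = 0.49072/0.20579 = 2.38456

0.2058 142.51 2.3846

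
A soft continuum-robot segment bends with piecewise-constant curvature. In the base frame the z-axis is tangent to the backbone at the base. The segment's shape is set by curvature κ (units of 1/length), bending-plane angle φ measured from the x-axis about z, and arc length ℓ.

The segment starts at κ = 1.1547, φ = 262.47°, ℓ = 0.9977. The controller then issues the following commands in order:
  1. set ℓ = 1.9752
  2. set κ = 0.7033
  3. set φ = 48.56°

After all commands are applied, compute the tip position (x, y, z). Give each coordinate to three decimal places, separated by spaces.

initial: κ=1.1547, φ=262.47°, ℓ=0.9977
cmd 1: set ℓ=1.9752 → (κ,φ,ℓ)=(1.1547,262.47°,1.9752) → tip=(-0.1875,-1.4182,0.6568)
cmd 2: set κ=0.7033 → (κ,φ,ℓ)=(0.7033,262.47°,1.9752) → tip=(-0.1527,-1.1550,1.3985)
cmd 3: set φ=48.56° → (κ,φ,ℓ)=(0.7033,48.56°,1.9752) → tip=(0.7711,0.8734,1.3985)

0.771 0.873 1.398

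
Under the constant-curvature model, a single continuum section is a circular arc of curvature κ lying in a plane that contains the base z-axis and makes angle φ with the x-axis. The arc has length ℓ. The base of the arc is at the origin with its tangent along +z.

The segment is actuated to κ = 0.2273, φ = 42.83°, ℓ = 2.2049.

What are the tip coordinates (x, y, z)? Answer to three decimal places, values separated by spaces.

θ = κ·ℓ = 0.2273 × 2.2049 = 0.50117 rad
ρ = (1 − cos θ)/κ = (1 − 0.87702)/0.2273 = 0.54105
z = sin θ / κ = 0.48046/0.2273 = 2.11375
x = ρ cos φ = 0.54105 × cos(42.83°) = 0.39679
y = ρ sin φ = 0.54105 × sin(42.83°) = 0.36782

0.397 0.368 2.114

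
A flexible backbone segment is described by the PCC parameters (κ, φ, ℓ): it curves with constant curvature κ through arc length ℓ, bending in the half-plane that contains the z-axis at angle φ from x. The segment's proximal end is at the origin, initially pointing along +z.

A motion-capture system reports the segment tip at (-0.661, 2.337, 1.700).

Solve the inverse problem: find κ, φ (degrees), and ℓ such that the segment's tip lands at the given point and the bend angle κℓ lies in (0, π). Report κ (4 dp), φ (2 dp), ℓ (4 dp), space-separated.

0.5527 105.79 3.4742

ρ = √(x²+y²) = √(-0.661² + 2.337²) = 2.42868
φ = atan2(y, x) mod 360° = atan2(2.337, -0.661) = 105.7931°
|p|² = ρ² + z² = 2.42868² + 1.700² = 8.78849
κ = 2ρ / |p|² = 2×2.42868 / 8.78849 = 0.55270
θ = 2·atan2(ρ, z) = 2·atan2(2.42868, 1.700) = 1.92018 rad
ℓ = θ/κ = 1.92018/0.55270 = 3.47421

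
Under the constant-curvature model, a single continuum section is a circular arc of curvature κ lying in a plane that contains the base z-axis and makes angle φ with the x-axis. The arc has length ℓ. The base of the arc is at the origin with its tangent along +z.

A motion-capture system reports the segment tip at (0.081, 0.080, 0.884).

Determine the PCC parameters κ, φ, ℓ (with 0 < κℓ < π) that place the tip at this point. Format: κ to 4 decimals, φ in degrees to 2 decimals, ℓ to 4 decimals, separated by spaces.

ρ = √(x²+y²) = √(0.081² + 0.080²) = 0.11385
φ = atan2(y, x) mod 360° = atan2(0.080, 0.081) = 44.6441°
|p|² = ρ² + z² = 0.11385² + 0.884² = 0.79442
κ = 2ρ / |p|² = 2×0.11385 / 0.79442 = 0.28662
θ = 2·atan2(ρ, z) = 2·atan2(0.11385, 0.884) = 0.25616 rad
ℓ = θ/κ = 0.25616/0.28662 = 0.89374

0.2866 44.64 0.8937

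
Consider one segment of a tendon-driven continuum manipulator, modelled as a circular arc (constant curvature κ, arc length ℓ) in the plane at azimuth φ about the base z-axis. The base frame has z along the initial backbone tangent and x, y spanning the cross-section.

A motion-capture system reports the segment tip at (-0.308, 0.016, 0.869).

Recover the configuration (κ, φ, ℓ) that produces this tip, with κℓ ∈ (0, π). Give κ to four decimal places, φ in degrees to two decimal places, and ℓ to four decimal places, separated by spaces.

0.7254 177.03 0.9402

ρ = √(x²+y²) = √(-0.308² + 0.016²) = 0.30842
φ = atan2(y, x) mod 360° = atan2(0.016, -0.308) = 177.0263°
|p|² = ρ² + z² = 0.30842² + 0.869² = 0.85028
κ = 2ρ / |p|² = 2×0.30842 / 0.85028 = 0.72544
θ = 2·atan2(ρ, z) = 2·atan2(0.30842, 0.869) = 0.68208 rad
ℓ = θ/κ = 0.68208/0.72544 = 0.94023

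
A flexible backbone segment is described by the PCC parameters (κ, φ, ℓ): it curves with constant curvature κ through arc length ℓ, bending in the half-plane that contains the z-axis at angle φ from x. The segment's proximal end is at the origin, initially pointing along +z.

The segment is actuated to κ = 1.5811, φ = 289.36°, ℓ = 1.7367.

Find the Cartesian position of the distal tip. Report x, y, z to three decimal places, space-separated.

0.403 -1.147 0.244

θ = κ·ℓ = 1.5811 × 1.7367 = 2.74590 rad
ρ = (1 − cos θ)/κ = (1 − -0.92273)/1.5811 = 1.21607
z = sin θ / κ = 0.38545/1.5811 = 0.24379
x = ρ cos φ = 1.21607 × cos(289.36°) = 0.40313
y = ρ sin φ = 1.21607 × sin(289.36°) = -1.14731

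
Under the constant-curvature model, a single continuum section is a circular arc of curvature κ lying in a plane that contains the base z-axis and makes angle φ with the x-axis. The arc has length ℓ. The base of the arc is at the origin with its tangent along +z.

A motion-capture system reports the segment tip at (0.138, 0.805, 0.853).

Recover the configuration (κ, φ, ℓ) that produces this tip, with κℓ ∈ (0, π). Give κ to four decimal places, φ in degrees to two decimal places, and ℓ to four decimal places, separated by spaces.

ρ = √(x²+y²) = √(0.138² + 0.805²) = 0.81674
φ = atan2(y, x) mod 360° = atan2(0.805, 0.138) = 80.2724°
|p|² = ρ² + z² = 0.81674² + 0.853² = 1.39468
κ = 2ρ / |p|² = 2×0.81674 / 1.39468 = 1.17123
θ = 2·atan2(ρ, z) = 2·atan2(0.81674, 0.853) = 1.52737 rad
ℓ = θ/κ = 1.52737/1.17123 = 1.30408

1.1712 80.27 1.3041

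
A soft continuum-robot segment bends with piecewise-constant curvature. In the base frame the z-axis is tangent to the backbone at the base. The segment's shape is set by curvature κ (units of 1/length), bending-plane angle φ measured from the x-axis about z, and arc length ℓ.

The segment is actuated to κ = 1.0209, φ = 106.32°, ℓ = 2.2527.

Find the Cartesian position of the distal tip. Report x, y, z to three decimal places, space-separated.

θ = κ·ℓ = 1.0209 × 2.2527 = 2.29978 rad
ρ = (1 − cos θ)/κ = (1 − -0.66611)/1.0209 = 1.63200
z = sin θ / κ = 0.74585/1.0209 = 0.73058
x = ρ cos φ = 1.63200 × cos(106.32°) = -0.45860
y = ρ sin φ = 1.63200 × sin(106.32°) = 1.56625

-0.459 1.566 0.731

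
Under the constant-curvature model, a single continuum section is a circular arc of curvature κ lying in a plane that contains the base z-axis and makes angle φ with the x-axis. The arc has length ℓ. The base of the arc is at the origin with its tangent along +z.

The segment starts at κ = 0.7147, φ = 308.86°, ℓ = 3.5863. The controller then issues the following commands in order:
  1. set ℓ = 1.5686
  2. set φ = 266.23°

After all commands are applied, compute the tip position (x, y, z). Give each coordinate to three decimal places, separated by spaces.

initial: κ=0.7147, φ=308.86°, ℓ=3.5863
cmd 1: set ℓ=1.5686 → (κ,φ,ℓ)=(0.7147,308.86°,1.5686) → tip=(0.4963,-0.6159,1.2601)
cmd 2: set φ=266.23° → (κ,φ,ℓ)=(0.7147,266.23°,1.5686) → tip=(-0.0520,-0.7892,1.2601)

-0.052 -0.789 1.260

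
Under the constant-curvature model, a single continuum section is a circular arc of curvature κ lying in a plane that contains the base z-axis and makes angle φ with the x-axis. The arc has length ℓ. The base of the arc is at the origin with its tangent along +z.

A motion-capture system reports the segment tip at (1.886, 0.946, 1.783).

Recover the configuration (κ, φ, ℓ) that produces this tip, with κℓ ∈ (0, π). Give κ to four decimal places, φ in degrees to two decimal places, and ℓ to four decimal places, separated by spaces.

ρ = √(x²+y²) = √(1.886² + 0.946²) = 2.10996
φ = atan2(y, x) mod 360° = atan2(0.946, 1.886) = 26.6379°
|p|² = ρ² + z² = 2.10996² + 1.783² = 7.63100
κ = 2ρ / |p|² = 2×2.10996 / 7.63100 = 0.55300
θ = 2·atan2(ρ, z) = 2·atan2(2.10996, 1.783) = 1.73838 rad
ℓ = θ/κ = 1.73838/0.55300 = 3.14356

0.5530 26.64 3.1436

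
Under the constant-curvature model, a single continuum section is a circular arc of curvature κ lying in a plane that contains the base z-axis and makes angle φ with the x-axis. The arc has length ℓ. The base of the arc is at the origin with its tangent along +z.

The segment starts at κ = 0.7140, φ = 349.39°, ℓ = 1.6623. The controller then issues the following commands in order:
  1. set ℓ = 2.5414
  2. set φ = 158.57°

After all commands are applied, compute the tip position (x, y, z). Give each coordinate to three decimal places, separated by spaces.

-1.618 0.635 1.359

initial: κ=0.7140, φ=349.39°, ℓ=1.6623
cmd 1: set ℓ=2.5414 → (κ,φ,ℓ)=(0.7140,349.39°,2.5414) → tip=(1.7089,-0.3201,1.3592)
cmd 2: set φ=158.57° → (κ,φ,ℓ)=(0.7140,158.57°,2.5414) → tip=(-1.6184,0.6352,1.3592)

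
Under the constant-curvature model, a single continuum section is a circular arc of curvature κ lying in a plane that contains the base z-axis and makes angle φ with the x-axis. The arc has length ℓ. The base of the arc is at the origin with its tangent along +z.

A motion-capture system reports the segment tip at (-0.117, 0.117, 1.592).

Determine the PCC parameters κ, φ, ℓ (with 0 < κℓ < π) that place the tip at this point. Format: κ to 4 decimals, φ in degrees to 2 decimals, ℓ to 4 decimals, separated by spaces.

ρ = √(x²+y²) = √(-0.117² + 0.117²) = 0.16546
φ = atan2(y, x) mod 360° = atan2(0.117, -0.117) = 135.0000°
|p|² = ρ² + z² = 0.16546² + 1.592² = 2.56184
κ = 2ρ / |p|² = 2×0.16546 / 2.56184 = 0.12918
θ = 2·atan2(ρ, z) = 2·atan2(0.16546, 1.592) = 0.20712 rad
ℓ = θ/κ = 0.20712/0.12918 = 1.60344

0.1292 135.00 1.6034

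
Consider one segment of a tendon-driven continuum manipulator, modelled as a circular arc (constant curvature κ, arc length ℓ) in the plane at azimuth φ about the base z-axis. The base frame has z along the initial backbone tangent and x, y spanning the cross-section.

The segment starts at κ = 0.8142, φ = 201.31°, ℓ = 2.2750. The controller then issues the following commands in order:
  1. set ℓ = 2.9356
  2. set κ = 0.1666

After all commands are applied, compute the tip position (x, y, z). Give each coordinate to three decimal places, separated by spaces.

initial: κ=0.8142, φ=201.31°, ℓ=2.2750
cmd 1: set ℓ=2.9356 → (κ,φ,ℓ)=(0.8142,201.31°,2.9356) → tip=(-1.9803,-0.7725,0.8385)
cmd 2: set κ=0.1666 → (κ,φ,ℓ)=(0.1666,201.31°,2.9356) → tip=(-0.6556,-0.2557,2.8200)

-0.656 -0.256 2.820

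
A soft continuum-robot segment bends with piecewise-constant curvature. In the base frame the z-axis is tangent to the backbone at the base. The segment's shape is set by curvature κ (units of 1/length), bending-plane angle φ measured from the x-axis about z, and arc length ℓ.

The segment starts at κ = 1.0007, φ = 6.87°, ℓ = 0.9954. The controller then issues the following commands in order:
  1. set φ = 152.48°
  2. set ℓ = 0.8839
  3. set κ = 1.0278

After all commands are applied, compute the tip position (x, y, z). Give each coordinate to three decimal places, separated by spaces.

initial: κ=1.0007, φ=6.87°, ℓ=0.9954
cmd 1: set φ=152.48° → (κ,φ,ℓ)=(1.0007,152.48°,0.9954) → tip=(-0.4045,0.2107,0.8388)
cmd 2: set ℓ=0.8839 → (κ,φ,ℓ)=(1.0007,152.48°,0.8839) → tip=(-0.3247,0.1692,0.7731)
cmd 3: set κ=1.0278 → (κ,φ,ℓ)=(1.0278,152.48°,0.8839) → tip=(-0.3322,0.1731,0.7672)

-0.332 0.173 0.767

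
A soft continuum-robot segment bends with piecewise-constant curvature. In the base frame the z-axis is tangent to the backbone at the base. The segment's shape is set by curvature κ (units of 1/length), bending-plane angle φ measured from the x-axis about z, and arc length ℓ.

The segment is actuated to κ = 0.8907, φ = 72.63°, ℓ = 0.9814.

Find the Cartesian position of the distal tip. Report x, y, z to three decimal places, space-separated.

θ = κ·ℓ = 0.8907 × 0.9814 = 0.87413 rad
ρ = (1 − cos θ)/κ = (1 − 0.64166)/0.8907 = 0.40231
z = sin θ / κ = 0.76699/0.8907 = 0.86111
x = ρ cos φ = 0.40231 × cos(72.63°) = 0.12011
y = ρ sin φ = 0.40231 × sin(72.63°) = 0.38396

0.120 0.384 0.861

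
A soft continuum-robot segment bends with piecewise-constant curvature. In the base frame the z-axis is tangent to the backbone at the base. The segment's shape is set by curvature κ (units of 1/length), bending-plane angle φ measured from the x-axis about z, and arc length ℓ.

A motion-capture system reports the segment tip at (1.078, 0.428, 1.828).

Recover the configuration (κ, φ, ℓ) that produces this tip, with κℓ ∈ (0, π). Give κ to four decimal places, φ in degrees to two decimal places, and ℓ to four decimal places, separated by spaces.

ρ = √(x²+y²) = √(1.078² + 0.428²) = 1.15986
φ = atan2(y, x) mod 360° = atan2(0.428, 1.078) = 21.6546°
|p|² = ρ² + z² = 1.15986² + 1.828² = 4.68685
κ = 2ρ / |p|² = 2×1.15986 / 4.68685 = 0.49494
θ = 2·atan2(ρ, z) = 2·atan2(1.15986, 1.828) = 1.13080 rad
ℓ = θ/κ = 1.13080/0.49494 = 2.28471

0.4949 21.65 2.2847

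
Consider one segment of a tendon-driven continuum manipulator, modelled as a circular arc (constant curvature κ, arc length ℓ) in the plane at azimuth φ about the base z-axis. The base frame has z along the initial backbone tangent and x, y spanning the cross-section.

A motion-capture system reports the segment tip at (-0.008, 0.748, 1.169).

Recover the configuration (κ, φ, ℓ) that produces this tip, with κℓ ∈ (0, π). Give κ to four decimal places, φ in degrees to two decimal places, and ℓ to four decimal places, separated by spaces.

ρ = √(x²+y²) = √(-0.008² + 0.748²) = 0.74804
φ = atan2(y, x) mod 360° = atan2(0.748, -0.008) = 90.6128°
|p|² = ρ² + z² = 0.74804² + 1.169² = 1.92613
κ = 2ρ / |p|² = 2×0.74804 / 1.92613 = 0.77673
θ = 2·atan2(ρ, z) = 2·atan2(0.74804, 1.169) = 1.13848 rad
ℓ = θ/κ = 1.13848/0.77673 = 1.46574

0.7767 90.61 1.4657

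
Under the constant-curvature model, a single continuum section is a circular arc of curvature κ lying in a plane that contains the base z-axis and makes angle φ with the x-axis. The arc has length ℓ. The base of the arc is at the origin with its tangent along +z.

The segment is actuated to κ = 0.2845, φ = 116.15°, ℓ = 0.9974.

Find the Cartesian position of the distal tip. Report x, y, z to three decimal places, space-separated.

-0.062 0.126 0.984

θ = κ·ℓ = 0.2845 × 0.9974 = 0.28376 rad
ρ = (1 − cos θ)/κ = (1 − 0.96001)/0.2845 = 0.14056
z = sin θ / κ = 0.27997/0.2845 = 0.98407
x = ρ cos φ = 0.14056 × cos(116.15°) = -0.06195
y = ρ sin φ = 0.14056 × sin(116.15°) = 0.12618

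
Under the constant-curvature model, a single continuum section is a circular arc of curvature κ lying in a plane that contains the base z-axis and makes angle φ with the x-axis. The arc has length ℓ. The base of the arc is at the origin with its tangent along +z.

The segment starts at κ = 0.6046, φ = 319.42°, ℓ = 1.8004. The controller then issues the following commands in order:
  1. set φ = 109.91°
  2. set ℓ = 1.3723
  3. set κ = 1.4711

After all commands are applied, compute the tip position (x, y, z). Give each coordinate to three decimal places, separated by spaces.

-0.332 0.916 0.613

initial: κ=0.6046, φ=319.42°, ℓ=1.8004
cmd 1: set φ=109.91° → (κ,φ,ℓ)=(0.6046,109.91°,1.8004) → tip=(-0.3020,0.8339,1.4653)
cmd 2: set ℓ=1.3723 → (κ,φ,ℓ)=(0.6046,109.91°,1.3723) → tip=(-0.1830,0.5053,1.2202)
cmd 3: set κ=1.4711 → (κ,φ,ℓ)=(1.4711,109.91°,1.3723) → tip=(-0.3318,0.9160,0.6127)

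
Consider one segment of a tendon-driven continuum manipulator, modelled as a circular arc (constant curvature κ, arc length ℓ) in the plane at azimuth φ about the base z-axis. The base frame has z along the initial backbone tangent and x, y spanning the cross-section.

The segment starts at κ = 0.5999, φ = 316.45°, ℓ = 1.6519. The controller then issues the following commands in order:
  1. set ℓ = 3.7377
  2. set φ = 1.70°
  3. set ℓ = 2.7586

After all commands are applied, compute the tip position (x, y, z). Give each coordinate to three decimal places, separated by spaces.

1.806 0.054 1.661

initial: κ=0.5999, φ=316.45°, ℓ=1.6519
cmd 1: set ℓ=3.7377 → (κ,φ,ℓ)=(0.5999,316.45°,3.7377) → tip=(1.9598,-1.8630,1.3051)
cmd 2: set φ=1.70° → (κ,φ,ℓ)=(0.5999,1.70°,3.7377) → tip=(2.7028,0.0802,1.3051)
cmd 3: set ℓ=2.7586 → (κ,φ,ℓ)=(0.5999,1.70°,2.7586) → tip=(1.8062,0.0536,1.6611)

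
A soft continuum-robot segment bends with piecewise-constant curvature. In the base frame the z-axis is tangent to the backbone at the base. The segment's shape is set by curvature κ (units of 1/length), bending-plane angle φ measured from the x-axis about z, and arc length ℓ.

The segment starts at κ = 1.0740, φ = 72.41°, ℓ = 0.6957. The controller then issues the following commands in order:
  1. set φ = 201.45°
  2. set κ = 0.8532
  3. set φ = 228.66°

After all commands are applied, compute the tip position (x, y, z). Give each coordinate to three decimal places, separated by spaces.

initial: κ=1.0740, φ=72.41°, ℓ=0.6957
cmd 1: set φ=201.45° → (κ,φ,ℓ)=(1.0740,201.45°,0.6957) → tip=(-0.2309,-0.0907,0.6328)
cmd 2: set κ=0.8532 → (κ,φ,ℓ)=(0.8532,201.45°,0.6957) → tip=(-0.1866,-0.0733,0.6556)
cmd 3: set φ=228.66° → (κ,φ,ℓ)=(0.8532,228.66°,0.6957) → tip=(-0.1324,-0.1505,0.6556)

-0.132 -0.151 0.656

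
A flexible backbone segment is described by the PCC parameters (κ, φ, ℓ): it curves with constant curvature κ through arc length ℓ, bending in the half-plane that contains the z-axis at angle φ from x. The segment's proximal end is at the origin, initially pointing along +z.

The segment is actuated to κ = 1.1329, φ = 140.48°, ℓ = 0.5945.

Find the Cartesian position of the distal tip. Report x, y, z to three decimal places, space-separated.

θ = κ·ℓ = 1.1329 × 0.5945 = 0.67351 rad
ρ = (1 − cos θ)/κ = (1 − 0.78164)/1.1329 = 0.19275
z = sin θ / κ = 0.62373/1.1329 = 0.55056
x = ρ cos φ = 0.19275 × cos(140.48°) = -0.14868
y = ρ sin φ = 0.19275 × sin(140.48°) = 0.12265

-0.149 0.123 0.551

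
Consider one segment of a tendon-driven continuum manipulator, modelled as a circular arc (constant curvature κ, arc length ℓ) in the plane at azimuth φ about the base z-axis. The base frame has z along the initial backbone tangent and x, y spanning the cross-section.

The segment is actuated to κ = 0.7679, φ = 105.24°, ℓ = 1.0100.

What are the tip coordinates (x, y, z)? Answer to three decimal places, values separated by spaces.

θ = κ·ℓ = 0.7679 × 1.0100 = 0.77558 rad
ρ = (1 − cos θ)/κ = (1 − 0.71402)/0.7679 = 0.37242
z = sin θ / κ = 0.70013/0.7679 = 0.91175
x = ρ cos φ = 0.37242 × cos(105.24°) = -0.09790
y = ρ sin φ = 0.37242 × sin(105.24°) = 0.35933

-0.098 0.359 0.912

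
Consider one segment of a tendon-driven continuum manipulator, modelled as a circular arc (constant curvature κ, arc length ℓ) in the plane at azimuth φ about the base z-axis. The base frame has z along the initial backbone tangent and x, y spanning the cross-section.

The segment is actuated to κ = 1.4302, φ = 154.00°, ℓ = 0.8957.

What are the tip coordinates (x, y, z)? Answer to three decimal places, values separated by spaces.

-0.449 0.219 0.670

θ = κ·ℓ = 1.4302 × 0.8957 = 1.28103 rad
ρ = (1 − cos θ)/κ = (1 − 0.28573)/1.4302 = 0.49942
z = sin θ / κ = 0.95831/1.4302 = 0.67005
x = ρ cos φ = 0.49942 × cos(154.00°) = -0.44888
y = ρ sin φ = 0.49942 × sin(154.00°) = 0.21893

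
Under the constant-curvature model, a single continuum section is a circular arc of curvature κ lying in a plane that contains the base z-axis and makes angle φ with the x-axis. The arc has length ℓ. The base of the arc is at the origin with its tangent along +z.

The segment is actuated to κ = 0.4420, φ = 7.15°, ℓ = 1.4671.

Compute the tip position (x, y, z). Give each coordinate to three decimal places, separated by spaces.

θ = κ·ℓ = 0.4420 × 1.4671 = 0.64846 rad
ρ = (1 − cos θ)/κ = (1 − 0.79702)/0.4420 = 0.45924
z = sin θ / κ = 0.60396/0.4420 = 1.36642
x = ρ cos φ = 0.45924 × cos(7.15°) = 0.45567
y = ρ sin φ = 0.45924 × sin(7.15°) = 0.05716

0.456 0.057 1.366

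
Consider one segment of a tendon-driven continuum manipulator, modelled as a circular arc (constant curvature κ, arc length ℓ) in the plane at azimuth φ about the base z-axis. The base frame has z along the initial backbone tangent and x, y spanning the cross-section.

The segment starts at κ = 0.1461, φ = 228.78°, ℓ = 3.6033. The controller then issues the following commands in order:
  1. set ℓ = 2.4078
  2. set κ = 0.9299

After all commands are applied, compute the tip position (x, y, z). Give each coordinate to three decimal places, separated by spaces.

-1.148 -1.310 0.844

initial: κ=0.1461, φ=228.78°, ℓ=3.6033
cmd 1: set ℓ=2.4078 → (κ,φ,ℓ)=(0.1461,228.78°,2.4078) → tip=(-0.2762,-0.3153,2.3584)
cmd 2: set κ=0.9299 → (κ,φ,ℓ)=(0.9299,228.78°,2.4078) → tip=(-1.1477,-1.3101,0.8441)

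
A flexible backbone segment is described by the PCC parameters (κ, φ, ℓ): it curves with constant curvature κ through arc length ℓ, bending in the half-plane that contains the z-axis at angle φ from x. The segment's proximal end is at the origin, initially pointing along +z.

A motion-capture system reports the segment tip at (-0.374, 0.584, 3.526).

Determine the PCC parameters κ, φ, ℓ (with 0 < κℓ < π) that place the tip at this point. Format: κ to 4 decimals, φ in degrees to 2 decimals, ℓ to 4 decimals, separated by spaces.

ρ = √(x²+y²) = √(-0.374² + 0.584²) = 0.69349
φ = atan2(y, x) mod 360° = atan2(0.584, -0.374) = 122.6359°
|p|² = ρ² + z² = 0.69349² + 3.526² = 12.91361
κ = 2ρ / |p|² = 2×0.69349 / 12.91361 = 0.10740
θ = 2·atan2(ρ, z) = 2·atan2(0.69349, 3.526) = 0.38840 rad
ℓ = θ/κ = 0.38840/0.10740 = 3.61624

0.1074 122.64 3.6162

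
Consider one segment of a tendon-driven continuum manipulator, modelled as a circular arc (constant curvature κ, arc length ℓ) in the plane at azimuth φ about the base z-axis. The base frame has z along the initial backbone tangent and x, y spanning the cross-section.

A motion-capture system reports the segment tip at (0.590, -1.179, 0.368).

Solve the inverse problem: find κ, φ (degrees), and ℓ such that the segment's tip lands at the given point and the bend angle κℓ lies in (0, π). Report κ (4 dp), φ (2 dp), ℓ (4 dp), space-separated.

1.4074 296.58 1.8454

ρ = √(x²+y²) = √(0.590² + -1.179²) = 1.31839
φ = atan2(y, x) mod 360° = atan2(-1.179, 0.590) = 296.5845°
|p|² = ρ² + z² = 1.31839² + 0.368² = 1.87356
κ = 2ρ / |p|² = 2×1.31839 / 1.87356 = 1.40736
θ = 2·atan2(ρ, z) = 2·atan2(1.31839, 0.368) = 2.59719 rad
ℓ = θ/κ = 2.59719/1.40736 = 1.84544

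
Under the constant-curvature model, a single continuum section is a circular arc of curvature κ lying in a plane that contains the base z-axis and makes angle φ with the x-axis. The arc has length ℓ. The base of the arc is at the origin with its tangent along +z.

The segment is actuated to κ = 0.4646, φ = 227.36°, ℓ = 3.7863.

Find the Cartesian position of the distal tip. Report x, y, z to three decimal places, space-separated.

θ = κ·ℓ = 0.4646 × 3.7863 = 1.75911 rad
ρ = (1 − cos θ)/κ = (1 − -0.18721)/0.4646 = 2.55533
z = sin θ / κ = 0.98232/0.4646 = 2.11434
x = ρ cos φ = 2.55533 × cos(227.36°) = -1.73096
y = ρ sin φ = 2.55533 × sin(227.36°) = -1.87976

-1.731 -1.880 2.114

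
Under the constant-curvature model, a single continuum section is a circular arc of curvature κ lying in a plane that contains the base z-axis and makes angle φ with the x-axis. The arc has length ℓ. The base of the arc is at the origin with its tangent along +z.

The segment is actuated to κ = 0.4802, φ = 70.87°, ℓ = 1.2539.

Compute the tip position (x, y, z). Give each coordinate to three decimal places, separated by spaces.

0.120 0.346 1.179

θ = κ·ℓ = 0.4802 × 1.2539 = 0.60212 rad
ρ = (1 − cos θ)/κ = (1 − 0.82414)/0.4802 = 0.36623
z = sin θ / κ = 0.56639/0.4802 = 1.17949
x = ρ cos φ = 0.36623 × cos(70.87°) = 0.12002
y = ρ sin φ = 0.36623 × sin(70.87°) = 0.34601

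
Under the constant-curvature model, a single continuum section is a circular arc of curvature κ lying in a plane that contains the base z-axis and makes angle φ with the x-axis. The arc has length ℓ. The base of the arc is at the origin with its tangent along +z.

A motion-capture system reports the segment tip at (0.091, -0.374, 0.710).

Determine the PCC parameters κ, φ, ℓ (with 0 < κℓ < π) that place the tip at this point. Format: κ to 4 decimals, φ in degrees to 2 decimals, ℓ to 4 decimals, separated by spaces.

1.1802 283.68 0.8418

ρ = √(x²+y²) = √(0.091² + -0.374²) = 0.38491
φ = atan2(y, x) mod 360° = atan2(-0.374, 0.091) = 283.6752°
|p|² = ρ² + z² = 0.38491² + 0.710² = 0.65226
κ = 2ρ / |p|² = 2×0.38491 / 0.65226 = 1.18025
θ = 2·atan2(ρ, z) = 2·atan2(0.38491, 0.710) = 0.99356 rad
ℓ = θ/κ = 0.99356/1.18025 = 0.84183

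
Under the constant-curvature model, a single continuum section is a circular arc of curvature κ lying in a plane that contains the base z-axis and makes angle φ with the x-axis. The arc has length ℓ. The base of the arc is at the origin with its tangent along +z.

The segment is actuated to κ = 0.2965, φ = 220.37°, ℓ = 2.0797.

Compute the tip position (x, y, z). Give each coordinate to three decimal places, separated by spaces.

θ = κ·ℓ = 0.2965 × 2.0797 = 0.61663 rad
ρ = (1 − cos θ)/κ = (1 − 0.81583)/0.2965 = 0.62114
z = sin θ / κ = 0.57829/0.2965 = 1.95039
x = ρ cos φ = 0.62114 × cos(220.37°) = -0.47323
y = ρ sin φ = 0.62114 × sin(220.37°) = -0.40233

-0.473 -0.402 1.950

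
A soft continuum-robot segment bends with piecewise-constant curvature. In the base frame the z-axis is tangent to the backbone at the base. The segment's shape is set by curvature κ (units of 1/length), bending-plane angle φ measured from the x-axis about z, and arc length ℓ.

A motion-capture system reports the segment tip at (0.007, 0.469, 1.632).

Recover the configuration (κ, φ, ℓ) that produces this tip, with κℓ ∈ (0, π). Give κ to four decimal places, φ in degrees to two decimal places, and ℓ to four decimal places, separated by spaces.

ρ = √(x²+y²) = √(0.007² + 0.469²) = 0.46905
φ = atan2(y, x) mod 360° = atan2(0.469, 0.007) = 89.1449°
|p|² = ρ² + z² = 0.46905² + 1.632² = 2.88343
κ = 2ρ / |p|² = 2×0.46905 / 2.88343 = 0.32534
θ = 2·atan2(ρ, z) = 2·atan2(0.46905, 1.632) = 0.55973 rad
ℓ = θ/κ = 0.55973/0.32534 = 1.72044

0.3253 89.14 1.7204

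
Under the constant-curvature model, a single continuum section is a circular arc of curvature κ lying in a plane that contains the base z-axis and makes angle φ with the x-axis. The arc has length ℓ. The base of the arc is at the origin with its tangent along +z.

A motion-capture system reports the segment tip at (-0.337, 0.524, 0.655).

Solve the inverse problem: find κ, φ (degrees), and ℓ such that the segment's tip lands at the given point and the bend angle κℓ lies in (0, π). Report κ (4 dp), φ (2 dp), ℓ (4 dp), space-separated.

ρ = √(x²+y²) = √(-0.337² + 0.524²) = 0.62301
φ = atan2(y, x) mod 360° = atan2(0.524, -0.337) = 122.7463°
|p|² = ρ² + z² = 0.62301² + 0.655² = 0.81717
κ = 2ρ / |p|² = 2×0.62301 / 0.81717 = 1.52481
θ = 2·atan2(ρ, z) = 2·atan2(0.62301, 0.655) = 1.52075 rad
ℓ = θ/κ = 1.52075/1.52481 = 0.99734

1.5248 122.75 0.9973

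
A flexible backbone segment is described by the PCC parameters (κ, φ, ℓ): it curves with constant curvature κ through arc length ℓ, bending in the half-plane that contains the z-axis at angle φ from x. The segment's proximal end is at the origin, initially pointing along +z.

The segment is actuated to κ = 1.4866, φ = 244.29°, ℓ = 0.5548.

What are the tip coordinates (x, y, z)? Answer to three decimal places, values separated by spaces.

-0.094 -0.195 0.494

θ = κ·ℓ = 1.4866 × 0.5548 = 0.82477 rad
ρ = (1 − cos θ)/κ = (1 − 0.67873)/1.4866 = 0.21611
z = sin θ / κ = 0.73439/1.4866 = 0.49401
x = ρ cos φ = 0.21611 × cos(244.29°) = -0.09375
y = ρ sin φ = 0.21611 × sin(244.29°) = -0.19472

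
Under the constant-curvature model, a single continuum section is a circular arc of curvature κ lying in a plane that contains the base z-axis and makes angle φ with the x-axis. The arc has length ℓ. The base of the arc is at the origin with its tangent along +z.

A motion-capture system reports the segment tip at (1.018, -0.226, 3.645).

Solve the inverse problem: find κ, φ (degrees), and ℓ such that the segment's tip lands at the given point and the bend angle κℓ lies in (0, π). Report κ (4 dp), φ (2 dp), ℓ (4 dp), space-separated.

0.1451 347.48 3.8407

ρ = √(x²+y²) = √(1.018² + -0.226²) = 1.04278
φ = atan2(y, x) mod 360° = atan2(-0.226, 1.018) = 347.4831°
|p|² = ρ² + z² = 1.04278² + 3.645² = 14.37343
κ = 2ρ / |p|² = 2×1.04278 / 14.37343 = 0.14510
θ = 2·atan2(ρ, z) = 2·atan2(1.04278, 3.645) = 0.55729 rad
ℓ = θ/κ = 0.55729/0.14510 = 3.84074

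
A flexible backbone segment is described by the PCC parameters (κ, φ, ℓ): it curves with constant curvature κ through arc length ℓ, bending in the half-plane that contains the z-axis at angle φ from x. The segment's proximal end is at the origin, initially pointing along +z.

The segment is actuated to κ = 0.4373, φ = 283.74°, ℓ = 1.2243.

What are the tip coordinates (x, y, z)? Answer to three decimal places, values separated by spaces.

θ = κ·ℓ = 0.4373 × 1.2243 = 0.53539 rad
ρ = (1 − cos θ)/κ = (1 − 0.86007)/0.4373 = 0.31998
z = sin θ / κ = 0.51017/0.4373 = 1.16664
x = ρ cos φ = 0.31998 × cos(283.74°) = 0.07600
y = ρ sin φ = 0.31998 × sin(283.74°) = -0.31083

0.076 -0.311 1.167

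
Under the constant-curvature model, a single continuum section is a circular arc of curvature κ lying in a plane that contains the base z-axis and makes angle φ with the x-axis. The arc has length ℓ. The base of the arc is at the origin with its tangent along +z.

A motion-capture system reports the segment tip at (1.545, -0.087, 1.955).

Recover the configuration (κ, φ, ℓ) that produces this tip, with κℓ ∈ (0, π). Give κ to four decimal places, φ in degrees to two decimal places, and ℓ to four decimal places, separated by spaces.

ρ = √(x²+y²) = √(1.545² + -0.087²) = 1.54745
φ = atan2(y, x) mod 360° = atan2(-0.087, 1.545) = 356.7770°
|p|² = ρ² + z² = 1.54745² + 1.955² = 6.21662
κ = 2ρ / |p|² = 2×1.54745 / 6.21662 = 0.49784
θ = 2·atan2(ρ, z) = 2·atan2(1.54745, 1.955) = 1.33911 rad
ℓ = θ/κ = 1.33911/0.49784 = 2.68984

0.4978 356.78 2.6898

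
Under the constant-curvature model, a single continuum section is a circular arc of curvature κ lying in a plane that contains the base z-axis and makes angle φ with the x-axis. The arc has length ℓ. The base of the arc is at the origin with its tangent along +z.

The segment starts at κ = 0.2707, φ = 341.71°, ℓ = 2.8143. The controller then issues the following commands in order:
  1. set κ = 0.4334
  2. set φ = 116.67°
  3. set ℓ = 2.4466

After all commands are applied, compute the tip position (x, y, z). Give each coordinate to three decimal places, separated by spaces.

initial: κ=0.2707, φ=341.71°, ℓ=2.8143
cmd 1: set κ=0.4334 → (κ,φ,ℓ)=(0.4334,341.71°,2.8143) → tip=(1.4373,-0.4751,2.1666)
cmd 2: set φ=116.67° → (κ,φ,ℓ)=(0.4334,116.67°,2.8143) → tip=(-0.6795,1.3528,2.1666)
cmd 3: set ℓ=2.4466 → (κ,φ,ℓ)=(0.4334,116.67°,2.4466) → tip=(-0.5297,1.0545,2.0132)

-0.530 1.055 2.013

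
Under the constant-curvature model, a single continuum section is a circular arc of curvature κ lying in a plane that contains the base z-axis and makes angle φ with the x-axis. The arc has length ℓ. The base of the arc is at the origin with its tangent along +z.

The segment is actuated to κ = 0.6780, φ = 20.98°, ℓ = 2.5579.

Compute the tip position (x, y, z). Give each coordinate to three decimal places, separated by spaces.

1.601 0.614 1.455

θ = κ·ℓ = 0.6780 × 2.5579 = 1.73426 rad
ρ = (1 − cos θ)/κ = (1 − -0.16273)/0.6780 = 1.71495
z = sin θ / κ = 0.98667/0.6780 = 1.45527
x = ρ cos φ = 1.71495 × cos(20.98°) = 1.60125
y = ρ sin φ = 1.71495 × sin(20.98°) = 0.61402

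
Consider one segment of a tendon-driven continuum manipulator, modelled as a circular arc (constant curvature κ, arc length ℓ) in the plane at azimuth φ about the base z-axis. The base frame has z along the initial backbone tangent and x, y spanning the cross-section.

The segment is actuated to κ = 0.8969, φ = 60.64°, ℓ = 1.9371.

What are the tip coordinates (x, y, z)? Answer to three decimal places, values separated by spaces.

0.637 1.133 1.100

θ = κ·ℓ = 0.8969 × 1.9371 = 1.73738 rad
ρ = (1 − cos θ)/κ = (1 − -0.16582)/0.8969 = 1.29983
z = sin θ / κ = 0.98616/0.8969 = 1.09952
x = ρ cos φ = 1.29983 × cos(60.64°) = 0.63730
y = ρ sin φ = 1.29983 × sin(60.64°) = 1.13288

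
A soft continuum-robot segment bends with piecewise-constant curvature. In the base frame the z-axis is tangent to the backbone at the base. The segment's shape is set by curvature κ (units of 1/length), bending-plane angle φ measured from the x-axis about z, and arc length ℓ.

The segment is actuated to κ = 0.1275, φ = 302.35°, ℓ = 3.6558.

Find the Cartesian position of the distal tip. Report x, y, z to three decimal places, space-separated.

θ = κ·ℓ = 0.1275 × 3.6558 = 0.46611 rad
ρ = (1 − cos θ)/κ = (1 − 0.89332)/0.1275 = 0.83670
z = sin θ / κ = 0.44942/0.1275 = 3.52485
x = ρ cos φ = 0.83670 × cos(302.35°) = 0.44771
y = ρ sin φ = 0.83670 × sin(302.35°) = -0.70684

0.448 -0.707 3.525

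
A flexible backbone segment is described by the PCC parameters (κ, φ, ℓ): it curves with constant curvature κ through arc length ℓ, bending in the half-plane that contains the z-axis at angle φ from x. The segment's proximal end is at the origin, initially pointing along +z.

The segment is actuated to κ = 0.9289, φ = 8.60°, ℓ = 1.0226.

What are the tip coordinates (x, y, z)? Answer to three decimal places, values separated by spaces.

θ = κ·ℓ = 0.9289 × 1.0226 = 0.94989 rad
ρ = (1 − cos θ)/κ = (1 − 0.58177)/0.9289 = 0.45024
z = sin θ / κ = 0.81335/0.9289 = 0.87561
x = ρ cos φ = 0.45024 × cos(8.60°) = 0.44518
y = ρ sin φ = 0.45024 × sin(8.60°) = 0.06733

0.445 0.067 0.876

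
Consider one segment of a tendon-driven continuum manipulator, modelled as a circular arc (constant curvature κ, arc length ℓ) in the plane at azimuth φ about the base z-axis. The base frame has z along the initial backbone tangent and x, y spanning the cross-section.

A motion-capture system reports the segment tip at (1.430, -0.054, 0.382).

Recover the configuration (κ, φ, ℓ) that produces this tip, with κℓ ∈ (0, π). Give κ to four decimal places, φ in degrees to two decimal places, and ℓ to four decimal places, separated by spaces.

ρ = √(x²+y²) = √(1.430² + -0.054²) = 1.43102
φ = atan2(y, x) mod 360° = atan2(-0.054, 1.430) = 357.8374°
|p|² = ρ² + z² = 1.43102² + 0.382² = 2.19374
κ = 2ρ / |p|² = 2×1.43102 / 2.19374 = 1.30464
θ = 2·atan2(ρ, z) = 2·atan2(1.43102, 0.382) = 2.61987 rad
ℓ = θ/κ = 2.61987/1.30464 = 2.00812

1.3046 357.84 2.0081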